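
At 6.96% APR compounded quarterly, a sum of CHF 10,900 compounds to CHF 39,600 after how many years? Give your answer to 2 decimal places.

Periodic rate i = 0.0696/4 = 0.0174.
n = ln(39600/10900) / ln(1+0.0174) = ln(3.63303) / 0.017250 = 74.7849 quarters
= 74.7849/4 years

18.70 years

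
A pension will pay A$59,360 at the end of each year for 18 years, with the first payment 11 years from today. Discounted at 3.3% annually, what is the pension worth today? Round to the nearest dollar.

A$575,379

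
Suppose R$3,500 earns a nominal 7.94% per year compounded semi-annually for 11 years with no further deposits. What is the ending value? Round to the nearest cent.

R$8,242.24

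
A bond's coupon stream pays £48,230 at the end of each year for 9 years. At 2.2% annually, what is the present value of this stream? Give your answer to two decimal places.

£389,933.57

PV = PMT · [1 − (1+i)^(−n)] / i = 48230 · 8.084876 = 389,933.5671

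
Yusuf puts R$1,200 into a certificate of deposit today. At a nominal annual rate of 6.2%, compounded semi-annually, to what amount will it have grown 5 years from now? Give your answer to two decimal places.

R$1,628.43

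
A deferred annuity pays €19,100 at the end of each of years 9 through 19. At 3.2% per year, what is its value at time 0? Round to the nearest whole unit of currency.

€135,851

Value one period before first payment (t=8): 19100 × [1 − (1+0.032)^(−11)] / 0.032 = 19100 × 9.150963 = 174,783.3909
PV₀ = 174,783.3909 / (1+0.032)^8 = 174,783.3909 / 1.286582 = 135,850.9195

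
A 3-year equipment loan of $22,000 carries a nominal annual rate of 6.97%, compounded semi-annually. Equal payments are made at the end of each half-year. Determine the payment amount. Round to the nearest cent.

$4,126.67

Periodic rate i = 0.0697/2 = 0.03485; n = 3 × 2 = 6 periods.
PMT = 22000 / ( [1 − (1+0.03485)^(−6)] / 0.03485 ) = 22000 / 5.331179 = 4,126.6665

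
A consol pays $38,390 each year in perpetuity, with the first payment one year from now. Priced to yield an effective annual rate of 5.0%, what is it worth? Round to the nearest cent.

PV = PMT / i = 38390 / 0.05 = 767,800.0000

$767,800.00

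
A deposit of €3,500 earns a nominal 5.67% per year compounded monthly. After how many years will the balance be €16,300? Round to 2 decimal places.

27.20 years

Periodic rate i = 0.0567/12 = 0.004725.
(1+i)^n = 16300/3500 = 4.65714, so n = ln 4.65714 / ln 1.00473 = 326.3564 months
= 326.3564/12 years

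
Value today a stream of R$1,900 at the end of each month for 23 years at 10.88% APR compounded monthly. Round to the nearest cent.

R$192,203.82

With 12 periods per year: i = 0.00906667, n = 276.
PV = PMT · [1 − (1+i)^(−n)] / i = 1900 · 101.159908 = 192,203.8246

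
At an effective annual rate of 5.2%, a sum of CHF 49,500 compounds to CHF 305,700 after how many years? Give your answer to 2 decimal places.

(1+i)^n = 305700/49500 = 6.17576, so n = ln 6.17576 / ln 1.052 = 35.9148 years

35.91 years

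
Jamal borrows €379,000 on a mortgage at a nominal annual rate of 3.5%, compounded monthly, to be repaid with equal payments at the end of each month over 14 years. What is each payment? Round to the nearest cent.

€2,856.84

i = 0.035/12 = 0.00291667 per month; n = 14·12 = 168.
PMT = 379000 / ( [1 − (1+0.00291667)^(−168)] / 0.00291667 ) = 379000 / 132.663952 = 2,856.8424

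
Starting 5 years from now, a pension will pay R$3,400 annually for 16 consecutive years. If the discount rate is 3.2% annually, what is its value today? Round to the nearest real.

PV at t=4 (ordinary 16-year annuity): 3400 × a(16|0.032) = 3400 × 12.371179 = 42,062.0091
Discount back 4 years: 42,062.0091 × (1+0.032)^(−4) = 42,062.0091 × 0.881620 = 37,082.6895

R$37,083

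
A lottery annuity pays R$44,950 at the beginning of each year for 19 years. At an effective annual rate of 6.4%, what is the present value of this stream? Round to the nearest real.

PV = PMT · [1 − (1+i)^(−n)] / i × (1+i) = 44950 · 11.509705 = 517,361.2196
(Beginning-of-period payments → annuity-due factor ×(1+i).)

R$517,361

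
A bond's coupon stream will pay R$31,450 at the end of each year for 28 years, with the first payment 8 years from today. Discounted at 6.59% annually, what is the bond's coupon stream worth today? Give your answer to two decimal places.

R$254,167.19

PV at t=7 (ordinary 28-year annuity): 31450 × a(28|0.0659) = 31450 × 12.633220 = 397,314.7767
PV₀ = 397,314.7767 / (1+0.0659)^7 = 397,314.7767 / 1.563202 = 254,167.1867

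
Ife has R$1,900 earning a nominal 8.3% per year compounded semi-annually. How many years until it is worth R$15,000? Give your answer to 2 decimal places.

Periodic rate i = 0.083/2 = 0.0415.
n = ln(15000/1900) / ln(1+0.0415) = ln(7.89474) / 0.040662 = 50.8140 half-years
= 50.8140/2 years

25.41 years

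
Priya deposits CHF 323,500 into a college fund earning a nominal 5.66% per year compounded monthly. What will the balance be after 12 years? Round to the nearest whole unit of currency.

With 12 periods per year: i = 0.00471667, n = 144.
FV = 323,500 × (1 + 0.00471667)^144 = 637,020.8285

CHF 637,021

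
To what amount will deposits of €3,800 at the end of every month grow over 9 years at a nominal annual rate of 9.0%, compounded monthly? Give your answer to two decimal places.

€628,836.25

Periodic rate i = 0.09/12 = 0.0075; n = 9 × 12 = 108 periods.
Accumulation factor s(108|0.0075) = 165.483223; FV = 3800 × 165.483223 = 628,836.2473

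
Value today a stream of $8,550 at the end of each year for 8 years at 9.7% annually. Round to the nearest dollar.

$46,116

Annuity factor a(8|0.097) = 5.393693; PV = 8550 × 5.393693 = 46,116.0748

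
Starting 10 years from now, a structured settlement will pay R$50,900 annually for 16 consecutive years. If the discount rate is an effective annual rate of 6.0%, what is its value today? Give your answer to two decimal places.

R$304,466.69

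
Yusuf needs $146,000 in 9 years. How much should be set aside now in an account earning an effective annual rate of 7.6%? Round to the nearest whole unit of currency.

PV = 146,000 / (1 + 0.076)^9 = 146,000 / 1.933350 = 75,516.5975

$75,517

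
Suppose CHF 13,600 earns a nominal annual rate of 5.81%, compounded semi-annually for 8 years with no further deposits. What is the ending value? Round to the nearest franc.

CHF 21,504

Periodic rate i = 0.0581/2 = 0.02905; n = 8 × 2 = 16 periods.
13,600 × (1+0.02905)^16 = 13,600 × 1.581188 = 21,504.1629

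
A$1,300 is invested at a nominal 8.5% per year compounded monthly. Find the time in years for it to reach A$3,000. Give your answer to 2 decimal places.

Periodic rate i = 0.085/12 = 0.00708333.
(1+i)^n = 3000/1300 = 2.30769, so n = ln 2.30769 / ln 1.00708 = 118.4762 months
= 118.4762/12 years

9.87 years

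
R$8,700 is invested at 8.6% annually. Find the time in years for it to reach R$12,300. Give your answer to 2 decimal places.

4.20 years

n = ln(12300/8700) / ln(1+0.086) = ln(1.41379) / 0.082501 = 4.1972 years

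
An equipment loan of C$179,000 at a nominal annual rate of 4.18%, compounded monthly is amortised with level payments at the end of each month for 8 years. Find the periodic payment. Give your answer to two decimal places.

C$2,196.90

i = 0.0418/12 = 0.00348333 per month; n = 8·12 = 96.
PMT = 179000 / ( [1 − (1+0.00348333)^(−96)] / 0.00348333 ) = 179000 / 81.478437 = 2,196.9003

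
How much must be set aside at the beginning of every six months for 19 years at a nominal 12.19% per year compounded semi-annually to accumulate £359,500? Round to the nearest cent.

i = 0.1219/2 = 0.06095 per half-year; n = 19·2 = 38.
PMT = 359500 / ( [(1+0.06095)^38 − 1] / 0.06095 × (1+i) ) = 359500 / 147.457954 = 2,437.9831

£2,437.98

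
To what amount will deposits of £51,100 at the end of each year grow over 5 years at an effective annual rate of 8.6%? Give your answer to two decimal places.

FV = 51100 × [(1+0.086)^5 − 1] / 0.086 = 51100 × 5.937195 = 303,390.6635

£303,390.66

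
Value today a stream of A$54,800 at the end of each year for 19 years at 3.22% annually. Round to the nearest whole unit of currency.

A$769,873

PV = PMT · [1 − (1+i)^(−n)] / i = 54800 · 14.048776 = 769,872.9370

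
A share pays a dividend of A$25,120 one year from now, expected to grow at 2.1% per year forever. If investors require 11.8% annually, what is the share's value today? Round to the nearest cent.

A$258,969.07

PV = D₁/(r − g) = 25120/(0.118 − 0.021) = 258,969.0722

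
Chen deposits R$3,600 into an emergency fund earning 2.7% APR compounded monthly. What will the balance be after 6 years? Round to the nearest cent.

Periodic rate i = 0.027/12 = 0.00225; n = 6 × 12 = 72 periods.
FV = 3,600 × (1 + 0.00225)^72 = 4,232.3266

R$4,232.33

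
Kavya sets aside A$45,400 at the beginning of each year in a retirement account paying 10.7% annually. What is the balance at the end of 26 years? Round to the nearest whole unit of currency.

FV = 45400 × [(1+0.107)^26 − 1] / 0.107 × (1+i) = 45400 × 135.066788 = 6,132,032.1579
(annuity-due: payments at period start, so ×(1+i).)

A$6,132,032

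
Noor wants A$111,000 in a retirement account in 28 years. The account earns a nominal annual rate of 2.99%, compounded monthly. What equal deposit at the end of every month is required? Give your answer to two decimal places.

With 12 periods per year: i = 0.00249167, n = 336.
FV-annuity factor = 524.743635; PMT = 111000 / 524.743635 = 211.5319

A$211.53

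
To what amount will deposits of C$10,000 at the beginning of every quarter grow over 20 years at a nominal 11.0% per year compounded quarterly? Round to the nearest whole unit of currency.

Periodic rate i = 0.11/4 = 0.0275; n = 20 × 4 = 80 periods.
Accumulation factor s(80|0.0275) × (1+i) = 289.973727; FV = 10000 × 289.973727 = 2,899,737.2747
Payments are at the start of each period, so multiply by (1+i).

C$2,899,737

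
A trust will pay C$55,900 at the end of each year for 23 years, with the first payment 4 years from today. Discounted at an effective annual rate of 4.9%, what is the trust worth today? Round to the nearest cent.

Value one period before first payment (t=3): 55900 × [1 − (1+0.049)^(−23)] / 0.049 = 55900 × 13.616632 = 761,169.7400
Discount back 3 years: 761,169.7400 × (1+0.049)^(−3) = 761,169.7400 × 0.866310 = 659,409.2730

C$659,409.27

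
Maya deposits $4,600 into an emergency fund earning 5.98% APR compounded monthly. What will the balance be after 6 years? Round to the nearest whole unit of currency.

$6,580

Periodic rate i = 0.0598/12 = 0.00498333; n = 6 × 12 = 72 periods.
FV = PV·(1+i)^n = 4,600 × 1.430335 = 6,579.5428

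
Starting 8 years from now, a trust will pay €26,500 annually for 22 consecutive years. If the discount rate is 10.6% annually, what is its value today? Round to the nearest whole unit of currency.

€110,036

PV at t=7 (ordinary 22-year annuity): 26500 × a(22|0.106) = 26500 × 8.405753 = 222,752.4652
PV₀ = 222,752.4652 / (1+0.106)^7 = 222,752.4652 / 2.024351 = 110,036.4651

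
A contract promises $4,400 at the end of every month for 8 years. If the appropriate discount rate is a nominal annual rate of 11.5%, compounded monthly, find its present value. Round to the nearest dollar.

$275,355

i = 0.115/12 = 0.00958333 per month; n = 8·12 = 96.
PV = PMT · [1 − (1+i)^(−n)] / i = 4400 · 62.580675 = 275,354.9702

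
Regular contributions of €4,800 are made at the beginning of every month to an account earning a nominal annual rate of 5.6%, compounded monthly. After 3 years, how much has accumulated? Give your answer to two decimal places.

€188,563.86

With 12 periods per year: i = 0.00466667, n = 36.
FV = 4800 × [(1+0.00466667)^36 − 1] / 0.00466667 × (1+i) = 4800 × 39.284137 = 188,563.8598
Payments are at the start of each period, so multiply by (1+i).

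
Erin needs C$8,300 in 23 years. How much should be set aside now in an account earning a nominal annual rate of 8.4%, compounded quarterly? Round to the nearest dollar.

C$1,227

i = 0.084/4 = 0.021 per quarter; n = 23·4 = 92.
PV = 8,300 / (1 + 0.021)^92 = 8,300 / 6.766565 = 1,226.6194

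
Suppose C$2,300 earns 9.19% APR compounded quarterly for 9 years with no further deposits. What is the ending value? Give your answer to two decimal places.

C$5,210.37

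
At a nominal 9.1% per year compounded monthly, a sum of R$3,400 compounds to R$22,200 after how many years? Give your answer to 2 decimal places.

20.70 years

Periodic rate i = 0.091/12 = 0.00758333.
n = ln(22200/3400) / ln(1+0.00758333) = ln(6.52941) / 0.007555 = 248.3634 months
= 248.3634/12 years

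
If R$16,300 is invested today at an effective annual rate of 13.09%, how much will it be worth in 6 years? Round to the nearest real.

R$34,098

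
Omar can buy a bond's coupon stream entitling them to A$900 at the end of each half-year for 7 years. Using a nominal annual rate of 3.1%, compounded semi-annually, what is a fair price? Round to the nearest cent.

A$11,248.78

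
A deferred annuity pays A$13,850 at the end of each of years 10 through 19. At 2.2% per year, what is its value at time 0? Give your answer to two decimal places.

A$101,218.48

PV at t=9 (ordinary 10-year annuity): 13850 × a(10|0.022) = 13850 × 8.889311 = 123,116.9588
Discount back 9 years: 123,116.9588 × (1+0.022)^(−9) = 123,116.9588 × 0.822133 = 101,218.4813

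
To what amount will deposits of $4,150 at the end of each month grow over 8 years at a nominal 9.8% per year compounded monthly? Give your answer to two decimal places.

$601,285.73

i = 0.098/12 = 0.00816667 per month; n = 8·12 = 96.
FV = PMT · [(1+i)^n − 1] / i = 4150 · 144.888129 = 601,285.7344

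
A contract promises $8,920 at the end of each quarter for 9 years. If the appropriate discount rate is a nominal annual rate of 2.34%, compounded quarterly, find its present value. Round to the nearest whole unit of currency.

$288,802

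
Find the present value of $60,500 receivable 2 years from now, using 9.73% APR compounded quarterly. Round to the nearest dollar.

With 4 periods per year: i = 0.024325, n = 8.
PV = 60,500 / (1 + 0.024325)^8 = 60,500 / 1.211999 = 49,917.5424

$49,918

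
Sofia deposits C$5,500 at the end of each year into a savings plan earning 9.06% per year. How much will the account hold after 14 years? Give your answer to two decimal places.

C$143,726.79

FV = 5500 × [(1+0.0906)^14 − 1] / 0.0906 = 5500 × 26.132143 = 143,726.7851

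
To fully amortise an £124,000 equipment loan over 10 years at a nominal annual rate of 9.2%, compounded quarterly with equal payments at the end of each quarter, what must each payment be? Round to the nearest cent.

Periodic rate i = 0.092/4 = 0.023; n = 10 × 4 = 40 periods.
PMT = 124000 / ( [1 − (1+0.023)^(−40)] / 0.023 ) = 124000 / 25.969847 = 4,774.7683

£4,774.77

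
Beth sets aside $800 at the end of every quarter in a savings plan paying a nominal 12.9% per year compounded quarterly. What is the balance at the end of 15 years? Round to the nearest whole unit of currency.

$141,786

i = 0.129/4 = 0.03225 per quarter; n = 15·4 = 60.
Accumulation factor s(60|0.03225) = 177.232065; FV = 800 × 177.232065 = 141,785.6522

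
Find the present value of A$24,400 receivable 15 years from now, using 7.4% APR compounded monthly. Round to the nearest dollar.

A$8,069

i = 0.074/12 = 0.00616667 per month; n = 15·12 = 180.
PV = FV·(1+i)^(−n) = 24,400 × 0.330684 = 8,068.6939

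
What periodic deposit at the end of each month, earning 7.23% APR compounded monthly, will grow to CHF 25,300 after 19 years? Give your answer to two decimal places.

CHF 51.96

i = 0.0723/12 = 0.006025 per month; n = 19·12 = 228.
FV-annuity factor = 486.919737; PMT = 25300 / 486.919737 = 51.9593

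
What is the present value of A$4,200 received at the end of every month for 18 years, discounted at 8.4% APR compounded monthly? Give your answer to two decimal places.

With 12 periods per year: i = 0.007, n = 216.
PV = 4200 × [1 − (1+0.007)^(−216)] / 0.007 = 4200 × 111.195290 = 467,020.2198

A$467,020.22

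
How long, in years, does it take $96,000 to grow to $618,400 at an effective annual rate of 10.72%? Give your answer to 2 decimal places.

18.29 years

n = ln(618400/96000) / ln(1+0.1072) = ln(6.44167) / 0.101834 = 18.2923 years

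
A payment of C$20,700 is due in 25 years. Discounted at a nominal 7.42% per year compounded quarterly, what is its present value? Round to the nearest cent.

With 4 periods per year: i = 0.01855, n = 100.
Discount factor = (1+0.01855)^(−100) = 0.159135; PV = 20,700 × 0.159135 = 3,294.0868

C$3,294.09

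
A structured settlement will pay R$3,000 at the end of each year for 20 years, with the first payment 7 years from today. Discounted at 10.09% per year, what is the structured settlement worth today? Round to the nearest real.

Value one period before first payment (t=6): 3000 × [1 − (1+0.1009)^(−20)] / 0.1009 = 3000 × 8.461526 = 25,384.5773
Discount back 6 years: 25,384.5773 × (1+0.1009)^(−6) = 25,384.5773 × 0.561711 = 14,258.7911

R$14,259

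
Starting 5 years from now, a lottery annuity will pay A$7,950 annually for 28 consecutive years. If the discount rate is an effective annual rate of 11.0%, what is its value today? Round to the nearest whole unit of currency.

Value one period before first payment (t=4): 7950 × [1 − (1+0.11)^(−28)] / 0.11 = 7950 × 8.601622 = 68,382.8935
PV₀ = 68,382.8935 / (1+0.11)^4 = 68,382.8935 / 1.518070 = 45,045.9301

A$45,046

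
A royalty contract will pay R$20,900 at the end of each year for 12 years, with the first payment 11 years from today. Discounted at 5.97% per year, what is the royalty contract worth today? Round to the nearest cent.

R$98,282.16

Value one period before first payment (t=10): 20900 × [1 − (1+0.0597)^(−12)] / 0.0597 = 20900 × 8.397650 = 175,510.8857
Discount back 10 years: 175,510.8857 × (1+0.0597)^(−10) = 175,510.8857 × 0.559978 = 98,282.1649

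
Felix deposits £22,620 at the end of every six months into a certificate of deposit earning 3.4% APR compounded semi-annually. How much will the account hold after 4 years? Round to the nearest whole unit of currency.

With 2 periods per year: i = 0.017, n = 8.
FV = PMT · [(1+i)^n − 1] / i = 22620 · 8.492533 = 192,101.0880

£192,101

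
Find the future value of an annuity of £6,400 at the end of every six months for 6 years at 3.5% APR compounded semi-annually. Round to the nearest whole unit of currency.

With 2 periods per year: i = 0.0175, n = 12.
FV = PMT · [(1+i)^n − 1] / i = 6400 · 13.225104 = 84,640.6638

£84,641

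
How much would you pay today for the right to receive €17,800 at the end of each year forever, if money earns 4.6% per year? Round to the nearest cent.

PV = PMT / i = 17800 / 0.046 = 386,956.5217

€386,956.52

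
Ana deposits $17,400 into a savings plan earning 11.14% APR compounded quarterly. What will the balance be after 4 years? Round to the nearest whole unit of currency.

i = 0.1114/4 = 0.02785 per quarter; n = 4·4 = 16.
17,400 × (1+0.02785)^16 = 17,400 × 1.551943 = 27,003.8130

$27,004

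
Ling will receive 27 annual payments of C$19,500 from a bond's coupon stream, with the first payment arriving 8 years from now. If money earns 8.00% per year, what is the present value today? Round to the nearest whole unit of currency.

C$124,421

Value one period before first payment (t=7): 19500 × [1 − (1+0.08)^(−27)] / 0.08 = 19500 × 10.935165 = 213,235.7130
PV₀ = 213,235.7130 / (1+0.08)^7 = 213,235.7130 / 1.713824 = 124,420.9905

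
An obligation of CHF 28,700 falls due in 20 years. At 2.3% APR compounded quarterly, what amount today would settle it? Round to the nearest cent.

Periodic rate i = 0.023/4 = 0.00575; n = 20 × 4 = 80 periods.
PV = 28,700 / (1 + 0.00575)^80 = 28,700 / 1.581988 = 18,141.7257

CHF 18,141.73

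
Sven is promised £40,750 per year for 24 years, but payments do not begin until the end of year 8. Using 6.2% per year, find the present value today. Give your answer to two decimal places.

£329,554.23

PV at t=7 (ordinary 24-year annuity): 40750 × a(24|0.062) = 40750 × 12.321708 = 502,109.5857
PV₀ = 502,109.5857 / (1+0.062)^7 = 502,109.5857 / 1.523602 = 329,554.2337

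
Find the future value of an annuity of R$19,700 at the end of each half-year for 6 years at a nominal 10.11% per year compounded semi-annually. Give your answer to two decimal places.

R$314,567.55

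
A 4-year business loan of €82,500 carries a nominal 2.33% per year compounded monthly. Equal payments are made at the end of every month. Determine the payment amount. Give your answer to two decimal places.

Periodic rate i = 0.0233/12 = 0.00194167; n = 4 × 12 = 48 periods.
PMT = 82500 / ( [1 − (1+0.00194167)^(−48)] / 0.00194167 ) = 82500 / 45.788700 = 1,801.7546

€1,801.75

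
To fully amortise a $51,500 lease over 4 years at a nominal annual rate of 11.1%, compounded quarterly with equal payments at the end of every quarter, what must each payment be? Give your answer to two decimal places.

$4,029.76

i = 0.111/4 = 0.02775 per quarter; n = 4·4 = 16.
Annuity-PV factor = 12.779917; PMT = 51500 / 12.779917 = 4,029.7602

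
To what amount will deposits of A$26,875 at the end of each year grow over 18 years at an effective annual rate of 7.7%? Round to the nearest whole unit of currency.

Accumulation factor s(18|0.077) = 36.374895; FV = 26875 × 36.374895 = 977,575.2910

A$977,575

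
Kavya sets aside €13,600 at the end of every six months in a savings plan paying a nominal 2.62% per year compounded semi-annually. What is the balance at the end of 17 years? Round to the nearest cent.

i = 0.0262/2 = 0.0131 per half-year; n = 17·2 = 34.
FV = 13600 × [(1+0.0131)^34 − 1] / 0.0131 = 13600 × 42.489014 = 577,850.5855

€577,850.59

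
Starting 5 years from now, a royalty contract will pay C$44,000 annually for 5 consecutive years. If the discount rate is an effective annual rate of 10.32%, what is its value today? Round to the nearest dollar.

PV at t=4 (ordinary 5-year annuity): 44000 × a(5|0.1032) = 44000 × 3.760000 = 165,439.9875
PV₀ = 165,439.9875 / (1+0.1032)^4 = 165,439.9875 / 1.481211 = 111,692.3622

C$111,692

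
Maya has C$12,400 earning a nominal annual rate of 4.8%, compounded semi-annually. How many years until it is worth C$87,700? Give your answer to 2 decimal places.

41.24 years

Periodic rate i = 0.048/2 = 0.024.
(1+i)^n = 87700/12400 = 7.07258, so n = ln 7.07258 / ln 1.024 = 82.4836 half-years
= 82.4836/2 years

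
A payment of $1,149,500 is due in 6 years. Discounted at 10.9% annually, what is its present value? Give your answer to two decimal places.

PV = FV·(1+i)^(−n) = 1,149,500 × 0.537540 = 617,902.1391

$617,902.14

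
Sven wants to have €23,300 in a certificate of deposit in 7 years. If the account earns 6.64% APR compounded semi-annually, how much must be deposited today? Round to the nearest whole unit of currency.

€14,749

i = 0.0664/2 = 0.0332 per half-year; n = 7·2 = 14.
PV = FV·(1+i)^(−n) = 23,300 × 0.633021 = 14,749.4001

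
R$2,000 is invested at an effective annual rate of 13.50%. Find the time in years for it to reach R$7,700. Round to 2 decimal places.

10.65 years

(1+i)^n = 7700/2000 = 3.85000, so n = ln 3.85000 / ln 1.135 = 10.6455 years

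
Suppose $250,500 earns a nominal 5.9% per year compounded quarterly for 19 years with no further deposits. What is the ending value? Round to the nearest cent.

Periodic rate i = 0.059/4 = 0.01475; n = 19 × 4 = 76 periods.
250,500 × (1+0.01475)^76 = 250,500 × 3.042906 = 762,247.9927

$762,247.99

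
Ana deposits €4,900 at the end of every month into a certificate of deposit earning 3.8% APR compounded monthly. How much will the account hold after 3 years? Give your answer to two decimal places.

Periodic rate i = 0.038/12 = 0.00316667; n = 3 × 12 = 36 periods.
Accumulation factor s(36|0.00316667) = 38.068507; FV = 4900 × 38.068507 = 186,535.6861

€186,535.69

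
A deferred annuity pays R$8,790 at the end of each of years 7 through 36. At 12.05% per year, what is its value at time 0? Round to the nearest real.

R$35,644

PV at t=6 (ordinary 30-year annuity): 8790 × a(30|0.1205) = 8790 × 8.025444 = 70,543.6543
PV₀ = 70,543.6543 / (1+0.1205)^6 = 70,543.6543 / 1.979116 = 35,644.0290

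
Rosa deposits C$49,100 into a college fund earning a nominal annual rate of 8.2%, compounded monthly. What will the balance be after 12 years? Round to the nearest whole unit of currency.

Periodic rate i = 0.082/12 = 0.00683333; n = 12 × 12 = 144 periods.
FV = 49,100 × (1 + 0.00683333)^144 = 130,910.2891

C$130,910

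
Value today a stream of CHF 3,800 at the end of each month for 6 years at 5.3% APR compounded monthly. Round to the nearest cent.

CHF 233,925.91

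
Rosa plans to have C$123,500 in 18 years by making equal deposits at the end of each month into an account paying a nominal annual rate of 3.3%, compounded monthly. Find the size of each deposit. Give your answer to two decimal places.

With 12 periods per year: i = 0.00275, n = 216.
PMT = 123500 / ( [(1+0.00275)^216 − 1] / 0.00275 ) = 123500 / 294.451933 = 419.4233

C$419.42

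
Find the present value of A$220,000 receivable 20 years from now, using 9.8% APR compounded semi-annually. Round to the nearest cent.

A$32,464.08

i = 0.098/2 = 0.049 per half-year; n = 20·2 = 40.
PV = FV·(1+i)^(−n) = 220,000 × 0.147564 = 32,464.0840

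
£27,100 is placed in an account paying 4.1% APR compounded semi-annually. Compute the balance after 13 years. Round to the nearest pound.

i = 0.041/2 = 0.0205 per half-year; n = 13·2 = 26.
27,100 × (1+0.0205)^26 = 27,100 × 1.694877 = 45,931.1719

£45,931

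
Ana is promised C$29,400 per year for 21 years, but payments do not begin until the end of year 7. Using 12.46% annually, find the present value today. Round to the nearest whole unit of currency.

PV at t=6 (ordinary 21-year annuity): 29400 × a(21|0.1246) = 29400 × 7.344094 = 215,916.3524
PV₀ = 215,916.3524 / (1+0.1246)^6 = 215,916.3524 / 2.022965 = 106,732.5928

C$106,733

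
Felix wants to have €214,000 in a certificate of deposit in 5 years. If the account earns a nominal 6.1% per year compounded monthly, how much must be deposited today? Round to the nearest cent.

€157,866.32

i = 0.061/12 = 0.00508333 per month; n = 5·12 = 60.
PV = 214,000 / (1 + 0.00508333)^60 = 214,000 / 1.355577 = 157,866.3211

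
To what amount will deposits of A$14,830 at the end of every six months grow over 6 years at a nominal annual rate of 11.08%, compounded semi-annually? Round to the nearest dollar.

A$243,564

Periodic rate i = 0.1108/2 = 0.0554; n = 6 × 2 = 12 periods.
FV = 14830 × [(1+0.0554)^12 − 1] / 0.0554 = 14830 × 16.423747 = 243,564.1697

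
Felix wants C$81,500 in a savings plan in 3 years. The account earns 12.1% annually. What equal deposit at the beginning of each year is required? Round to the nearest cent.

FV-annuity factor × (1+i) = 3.786336; PMT = 81500 / 3.786336 = 21,524.7694

C$21,524.77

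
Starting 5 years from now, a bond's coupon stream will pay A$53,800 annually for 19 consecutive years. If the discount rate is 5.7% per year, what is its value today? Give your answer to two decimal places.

PV at t=4 (ordinary 19-year annuity): 53800 × a(19|0.057) = 53800 × 11.424579 = 614,642.3398
Discount back 4 years: 614,642.3398 × (1+0.057)^(−4) = 614,642.3398 × 0.801125 = 492,405.0793

A$492,405.08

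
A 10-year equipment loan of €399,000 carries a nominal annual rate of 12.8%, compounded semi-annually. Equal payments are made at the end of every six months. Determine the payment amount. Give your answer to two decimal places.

Periodic rate i = 0.128/2 = 0.064; n = 10 × 2 = 20 periods.
PMT = 399000 / ( [1 − (1+0.064)^(−20)] / 0.064 ) = 399000 / 11.106571 = 35,924.6793

€35,924.68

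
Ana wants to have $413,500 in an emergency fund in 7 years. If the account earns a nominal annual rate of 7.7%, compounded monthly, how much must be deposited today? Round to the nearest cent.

Periodic rate i = 0.077/12 = 0.00641667; n = 7 × 12 = 84 periods.
Discount factor = (1+0.00641667)^(−84) = 0.584337; PV = 413,500 × 0.584337 = 241,623.1894

$241,623.19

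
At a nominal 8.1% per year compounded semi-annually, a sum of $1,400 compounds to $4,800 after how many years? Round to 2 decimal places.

15.52 years

Periodic rate i = 0.081/2 = 0.0405.
(1+i)^n = 4800/1400 = 3.42857, so n = ln 3.42857 / ln 1.0405 = 31.0353 half-years
= 31.0353/2 years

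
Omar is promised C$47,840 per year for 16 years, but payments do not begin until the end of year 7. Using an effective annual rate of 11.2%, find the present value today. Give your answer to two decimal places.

PV at t=6 (ordinary 16-year annuity): 47840 × a(16|0.112) = 47840 × 7.295123 = 348,998.6926
PV₀ = 348,998.6926 / (1+0.112)^6 = 348,998.6926 / 1.890727 = 184,584.4350

C$184,584.44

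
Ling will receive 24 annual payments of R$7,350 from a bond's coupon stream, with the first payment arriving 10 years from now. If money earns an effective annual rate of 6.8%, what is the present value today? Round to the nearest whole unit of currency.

R$47,462

PV at t=9 (ordinary 24-year annuity): 7350 × a(24|0.068) = 7350 × 11.673521 = 85,800.3758
PV₀ = 85,800.3758 / (1+0.068)^9 = 85,800.3758 / 1.807762 = 47,462.2055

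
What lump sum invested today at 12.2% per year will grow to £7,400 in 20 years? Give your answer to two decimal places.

PV = FV·(1+i)^(−n) = 7,400 × 0.100033 = 740.2435

£740.24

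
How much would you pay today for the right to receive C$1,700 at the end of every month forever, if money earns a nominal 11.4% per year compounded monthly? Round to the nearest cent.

C$178,947.37

Periodic rate i = 0.114/12 = 0.0095.
PV = C/r = 1700/0.0095 = 178,947.3684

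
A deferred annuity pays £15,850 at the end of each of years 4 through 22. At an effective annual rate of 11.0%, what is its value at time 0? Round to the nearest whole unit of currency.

Value one period before first payment (t=3): 15850 × [1 − (1+0.11)^(−19)] / 0.11 = 15850 × 7.839294 = 124,252.8132
PV₀ = 124,252.8132 / (1+0.11)^3 = 124,252.8132 / 1.367631 = 90,852.5861

£90,853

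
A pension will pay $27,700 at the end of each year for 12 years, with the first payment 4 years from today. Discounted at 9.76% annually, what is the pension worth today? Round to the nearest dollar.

Value one period before first payment (t=3): 27700 × [1 − (1+0.0976)^(−12)] / 0.0976 = 27700 × 6.894542 = 190,978.8205
PV₀ = 190,978.8205 / (1+0.0976)^3 = 190,978.8205 / 1.322307 = 144,428.5036

$144,429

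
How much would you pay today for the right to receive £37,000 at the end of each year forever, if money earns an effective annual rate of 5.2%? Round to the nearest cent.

PV = C/r = 37000/0.052 = 711,538.4615

£711,538.46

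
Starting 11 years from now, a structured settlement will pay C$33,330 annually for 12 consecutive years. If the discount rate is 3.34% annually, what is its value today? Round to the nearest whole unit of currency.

PV at t=10 (ordinary 12-year annuity): 33330 × a(12|0.0334) = 33330 × 9.754967 = 325,133.0405
PV₀ = 325,133.0405 / (1+0.0334)^10 = 325,133.0405 / 1.388943 = 234,086.5890

C$234,087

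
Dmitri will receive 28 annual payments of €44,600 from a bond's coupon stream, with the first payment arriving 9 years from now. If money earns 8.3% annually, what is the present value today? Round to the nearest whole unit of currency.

€253,489

PV at t=8 (ordinary 28-year annuity): 44600 × a(28|0.083) = 44600 × 10.756007 = 479,717.8900
Discount back 8 years: 479,717.8900 × (1+0.083)^(−8) = 479,717.8900 × 0.528412 = 253,488.5002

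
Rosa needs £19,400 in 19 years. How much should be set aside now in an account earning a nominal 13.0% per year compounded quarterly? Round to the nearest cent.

i = 0.13/4 = 0.0325 per quarter; n = 19·4 = 76.
PV = FV·(1+i)^(−n) = 19,400 × 0.087974 = 1,706.6998

£1,706.70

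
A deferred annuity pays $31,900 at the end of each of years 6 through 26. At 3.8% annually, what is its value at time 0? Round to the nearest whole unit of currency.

PV at t=5 (ordinary 21-year annuity): 31900 × a(21|0.038) = 31900 × 14.291152 = 455,887.7596
Discount back 5 years: 455,887.7596 × (1+0.038)^(−5) = 455,887.7596 × 0.829876 = 378,330.3343

$378,330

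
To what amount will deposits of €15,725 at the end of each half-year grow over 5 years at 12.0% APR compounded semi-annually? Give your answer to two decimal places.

€207,268.00

i = 0.12/2 = 0.06 per half-year; n = 5·2 = 10.
FV = PMT · [(1+i)^n − 1] / i = 15725 · 13.180795 = 207,268.0005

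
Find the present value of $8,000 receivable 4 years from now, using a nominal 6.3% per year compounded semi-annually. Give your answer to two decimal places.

$6,242.18

i = 0.063/2 = 0.0315 per half-year; n = 4·2 = 8.
PV = 8,000 / (1 + 0.0315)^8 = 8,000 / 1.281604 = 6,242.1777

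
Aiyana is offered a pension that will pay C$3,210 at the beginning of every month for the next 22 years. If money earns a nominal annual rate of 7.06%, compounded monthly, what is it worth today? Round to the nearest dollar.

C$432,176

With 12 periods per year: i = 0.00588333, n = 264.
PV = PMT · [1 − (1+i)^(−n)] / i × (1+i) = 3210 · 134.634216 = 432,175.8339
Payments are at the start of each period, so multiply by (1+i).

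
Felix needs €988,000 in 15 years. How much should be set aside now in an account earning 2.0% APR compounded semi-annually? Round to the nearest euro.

€733,020

With 2 periods per year: i = 0.01, n = 30.
PV = 988,000 / (1 + 0.01)^30 = 988,000 / 1.347849 = 733,019.8428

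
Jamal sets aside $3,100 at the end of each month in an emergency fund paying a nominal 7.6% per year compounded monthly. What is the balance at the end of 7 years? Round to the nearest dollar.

$342,377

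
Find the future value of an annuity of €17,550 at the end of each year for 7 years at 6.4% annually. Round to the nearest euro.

€149,121

FV = PMT · [(1+i)^n − 1] / i = 17550 · 8.496895 = 149,120.5063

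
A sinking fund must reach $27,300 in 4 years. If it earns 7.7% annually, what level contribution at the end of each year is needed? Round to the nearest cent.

$6,085.37

PMT = 27300 / ( [(1+0.077)^4 − 1] / 0.077 ) = 27300 / 4.486173 = 6,085.3656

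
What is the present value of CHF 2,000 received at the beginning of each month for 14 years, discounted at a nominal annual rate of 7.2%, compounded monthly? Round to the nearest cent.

i = 0.072/12 = 0.006 per month; n = 14·12 = 168.
PV = 2000 × [1 − (1+0.006)^(−168)] / 0.006 × (1+i) = 2000 × 106.292449 = 212,584.8980
(Beginning-of-period payments → annuity-due factor ×(1+i).)

CHF 212,584.90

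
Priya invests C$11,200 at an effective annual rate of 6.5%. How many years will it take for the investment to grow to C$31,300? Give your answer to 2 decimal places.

n = ln(31300/11200) / ln(1+0.065) = ln(2.79464) / 0.062975 = 16.3193 years

16.32 years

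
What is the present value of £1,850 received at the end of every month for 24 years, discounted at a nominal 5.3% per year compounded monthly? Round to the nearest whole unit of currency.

Periodic rate i = 0.053/12 = 0.00441667; n = 24 × 12 = 288 periods.
PV = PMT · [1 − (1+i)^(−n)] / i = 1850 · 162.779640 = 301,142.3342

£301,142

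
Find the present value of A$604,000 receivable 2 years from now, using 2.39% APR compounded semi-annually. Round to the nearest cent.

Periodic rate i = 0.0239/2 = 0.01195; n = 2 × 2 = 4 periods.
PV = 604,000 / (1 + 0.01195)^4 = 604,000 / 1.048664 = 575,971.1357

A$575,971.14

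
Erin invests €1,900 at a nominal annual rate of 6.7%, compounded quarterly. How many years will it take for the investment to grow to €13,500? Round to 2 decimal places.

Periodic rate i = 0.067/4 = 0.01675.
(1+i)^n = 13500/1900 = 7.10526, so n = ln 7.10526 / ln 1.01675 = 118.0425 quarters
= 118.0425/4 years

29.51 years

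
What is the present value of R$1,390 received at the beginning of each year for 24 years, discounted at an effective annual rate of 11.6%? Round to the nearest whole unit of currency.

R$12,413

PV = PMT · [1 − (1+i)^(−n)] / i × (1+i) = 1390 · 8.930028 = 12,412.7385
(Beginning-of-period payments → annuity-due factor ×(1+i).)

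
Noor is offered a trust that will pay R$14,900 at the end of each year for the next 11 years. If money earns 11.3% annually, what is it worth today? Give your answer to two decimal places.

R$91,245.79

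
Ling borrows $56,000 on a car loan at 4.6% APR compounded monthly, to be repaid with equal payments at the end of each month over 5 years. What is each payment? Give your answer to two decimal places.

$1,046.56

Periodic rate i = 0.046/12 = 0.00383333; n = 5 × 12 = 60 periods.
Annuity-PV factor = 53.508771; PMT = 56000 / 53.508771 = 1,046.5574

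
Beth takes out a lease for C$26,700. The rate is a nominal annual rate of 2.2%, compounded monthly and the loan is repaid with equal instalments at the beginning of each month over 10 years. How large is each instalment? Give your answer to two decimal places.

i = 0.022/12 = 0.00183333 per month; n = 10·12 = 120.
PMT = 26700 / ( [1 − (1+0.00183333)^(−120)] / 0.00183333 × (1+i) ) = 26700 / 107.826161 = 247.6208

C$247.62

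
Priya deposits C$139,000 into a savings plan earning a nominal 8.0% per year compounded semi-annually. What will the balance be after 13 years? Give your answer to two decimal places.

i = 0.08/2 = 0.04 per half-year; n = 13·2 = 26.
139,000 × (1+0.04)^26 = 139,000 × 2.772470 = 385,373.3001

C$385,373.30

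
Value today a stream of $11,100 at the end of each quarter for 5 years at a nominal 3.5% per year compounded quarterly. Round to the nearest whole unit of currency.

$202,849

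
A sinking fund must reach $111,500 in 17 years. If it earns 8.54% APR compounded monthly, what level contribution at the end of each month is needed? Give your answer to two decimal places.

i = 0.0854/12 = 0.00711667 per month; n = 17·12 = 204.
FV-annuity factor = 456.518871; PMT = 111500 / 456.518871 = 244.2396

$244.24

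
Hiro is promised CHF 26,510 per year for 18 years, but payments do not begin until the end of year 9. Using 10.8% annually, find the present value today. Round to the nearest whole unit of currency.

Value one period before first payment (t=8): 26510 × [1 − (1+0.108)^(−18)] / 0.108 = 26510 × 7.797551 = 206,713.0898
Discount back 8 years: 206,713.0898 × (1+0.108)^(−8) = 206,713.0898 × 0.440232 = 91,001.7817

CHF 91,002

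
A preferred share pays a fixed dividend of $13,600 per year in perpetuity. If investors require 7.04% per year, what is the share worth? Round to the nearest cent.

$193,181.82

PV = PMT / i = 13600 / 0.0704 = 193,181.8182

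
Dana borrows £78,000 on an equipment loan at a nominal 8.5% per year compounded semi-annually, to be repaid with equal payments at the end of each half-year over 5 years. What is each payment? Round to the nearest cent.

Periodic rate i = 0.085/2 = 0.0425; n = 5 × 2 = 10 periods.
PMT = 78000 / ( [1 − (1+0.0425)^(−10)] / 0.0425 ) = 78000 / 8.010887 = 9,736.7495

£9,736.75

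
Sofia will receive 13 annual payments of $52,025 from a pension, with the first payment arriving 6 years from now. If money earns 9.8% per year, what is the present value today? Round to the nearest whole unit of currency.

$233,979

PV at t=5 (ordinary 13-year annuity): 52025 × a(13|0.098) = 52025 × 7.177562 = 373,412.6604
Discount back 5 years: 373,412.6604 × (1+0.098)^(−5) = 373,412.6604 × 0.626597 = 233,979.2464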